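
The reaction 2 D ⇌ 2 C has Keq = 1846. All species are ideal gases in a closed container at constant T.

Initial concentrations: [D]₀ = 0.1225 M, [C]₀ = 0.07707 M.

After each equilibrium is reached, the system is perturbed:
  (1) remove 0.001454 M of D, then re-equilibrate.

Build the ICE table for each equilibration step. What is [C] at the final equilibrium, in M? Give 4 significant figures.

Q₀ = 0.3958 vs Keq = 1846 ⇒ Q<K, forward
Step 1:
                  D         C
  Initial    0.1225   0.07707
  Change     -0.118     0.118
  Equil    0.004539     0.195
  solve Keq expr → x = 0.05898; check Q = 1846
Then remove 0.001454 M of D.
Step 2:
                  D         C
  Initial  0.003085     0.195
  Change   0.001421 -0.001421
  Equil    0.004506    0.1936
  solve Keq expr → x = -7.1046e-04; check Q = 1846

[C]_eq = 0.1936 M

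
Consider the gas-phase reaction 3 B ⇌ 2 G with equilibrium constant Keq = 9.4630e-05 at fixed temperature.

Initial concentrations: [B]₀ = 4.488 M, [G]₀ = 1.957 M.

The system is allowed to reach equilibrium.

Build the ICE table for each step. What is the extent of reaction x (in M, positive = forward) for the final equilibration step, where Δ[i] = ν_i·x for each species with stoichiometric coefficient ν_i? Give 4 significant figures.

Q₀ = 0.04237 vs Keq = 9.4630e-05 ⇒ Q>K, reverse
Step 1:
                    B           G
  I             4.488       1.957
  C             2.657      -1.771
  E             7.145      0.1858
  solve Keq expr → x = -0.8856; check Q = 9.4630e-05

x = -0.8856 M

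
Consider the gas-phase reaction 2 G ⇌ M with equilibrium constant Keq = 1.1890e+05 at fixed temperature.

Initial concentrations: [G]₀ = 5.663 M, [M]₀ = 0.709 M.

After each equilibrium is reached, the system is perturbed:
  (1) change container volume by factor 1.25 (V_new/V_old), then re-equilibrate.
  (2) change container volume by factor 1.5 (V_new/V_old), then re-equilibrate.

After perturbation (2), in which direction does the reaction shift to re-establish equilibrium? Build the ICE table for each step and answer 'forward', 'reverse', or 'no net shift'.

Direction: reverse

Q₀ = 0.02211 vs Keq = 1.1890e+05 ⇒ Q<K, forward
Step 1:
                   G          M
  I            5.663      0.709
  C           -5.658      2.829
  E         0.005455      3.538
  solve Keq expr → x = 2.829; check Q = 1.1890e+05
Then change container volume by factor 1.25 (V_new/V_old).
Step 2:
                   G          M
  I         0.004364       2.83
  C       5.1485e-04 -2.5743e-04
  E         0.004879       2.83
  solve Keq expr → x = -2.5743e-04; check Q = 1.1890e+05
Then change container volume by factor 1.5 (V_new/V_old).
Step 3:
                   G          M
  I         0.003252      1.887
  C       7.3058e-04 -3.6529e-04
  E         0.003983      1.886
  solve Keq expr → x = -3.6529e-04; check Q = 1.1890e+05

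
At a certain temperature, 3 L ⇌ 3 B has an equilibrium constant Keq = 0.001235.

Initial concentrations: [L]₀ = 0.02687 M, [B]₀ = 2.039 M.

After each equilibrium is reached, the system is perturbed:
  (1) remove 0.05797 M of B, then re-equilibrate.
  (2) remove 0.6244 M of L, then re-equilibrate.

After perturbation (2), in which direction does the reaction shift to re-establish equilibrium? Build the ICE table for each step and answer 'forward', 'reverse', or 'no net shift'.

Direction: reverse

Q₀ = 4.3697e+05 vs Keq = 0.001235 ⇒ Q>K, reverse
Step 1:
                  L         B
  init      0.02687     2.039
  Δ           1.839    -1.839
  eq          1.866    0.2002
  solve Keq expr → x = -0.6129; check Q = 0.001235
Then remove 0.05797 M of B.
Step 2:
                  L         B
  init        1.866    0.1422
  Δ        -0.05235   0.05235
  eq          1.813    0.1946
  solve Keq expr → x = 0.01745; check Q = 0.001235
Then remove 0.6244 M of L.
Step 3:
                  L         B
  init        1.189    0.1946
  Δ          0.0605   -0.0605
  eq          1.249    0.1341
  solve Keq expr → x = -0.02017; check Q = 0.001235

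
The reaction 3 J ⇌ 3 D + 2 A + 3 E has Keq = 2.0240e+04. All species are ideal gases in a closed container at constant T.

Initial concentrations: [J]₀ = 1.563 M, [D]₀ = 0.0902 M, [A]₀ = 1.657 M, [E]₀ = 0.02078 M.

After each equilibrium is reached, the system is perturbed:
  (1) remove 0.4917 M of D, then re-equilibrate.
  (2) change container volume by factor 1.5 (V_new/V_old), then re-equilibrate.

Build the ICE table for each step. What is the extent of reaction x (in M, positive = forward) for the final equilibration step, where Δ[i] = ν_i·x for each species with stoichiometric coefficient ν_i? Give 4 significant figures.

Q₀ = 4.7350e-09 vs Keq = 2.0240e+04 ⇒ Q<K, forward
Step 1:
                    J           D           A           E
  I             1.563      0.0902       1.657     0.02078
  C            -1.413       1.413      0.9423       1.413
  E            0.1496       1.504       2.599       1.434
  solve Keq expr → x = 0.4711; check Q = 2.0240e+04
Then remove 0.4917 M of D.
Step 2:
                    J           D           A           E
  I            0.1496       1.012       2.599       1.434
  C          -0.04108     0.04108     0.02738     0.04108
  E            0.1085       1.053       2.627       1.475
  solve Keq expr → x = 0.01369; check Q = 2.0240e+04
Then change container volume by factor 1.5 (V_new/V_old).
Step 3:
                    J           D           A           E
  I           0.07234       0.702       1.751      0.9835
  C          -0.03226     0.03226     0.02151     0.03226
  E           0.04008      0.7342       1.773       1.016
  solve Keq expr → x = 0.01075; check Q = 2.0240e+04

x = 0.01075 M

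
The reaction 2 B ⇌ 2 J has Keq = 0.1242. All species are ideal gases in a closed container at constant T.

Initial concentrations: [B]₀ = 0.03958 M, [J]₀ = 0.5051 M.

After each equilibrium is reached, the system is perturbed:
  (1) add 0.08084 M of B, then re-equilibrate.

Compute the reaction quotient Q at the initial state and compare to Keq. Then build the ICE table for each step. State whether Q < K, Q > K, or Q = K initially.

Q₀ = 162.9 vs Keq = 0.1242 ⇒ Q>K, reverse
Step 1:
                  B         J
  init      0.03958    0.5051
  Δ          0.3632   -0.3632
  eq         0.4027    0.1419
  solve Keq expr → x = -0.1816; check Q = 0.1242
Then add 0.08084 M of B.
Step 2:
                  B         J
  init       0.4836    0.1419
  Δ        -0.02107   0.02107
  eq         0.4625     0.163
  solve Keq expr → x = 0.01053; check Q = 0.1242

Q₀ = 162.9; Q > K (proceeds reverse)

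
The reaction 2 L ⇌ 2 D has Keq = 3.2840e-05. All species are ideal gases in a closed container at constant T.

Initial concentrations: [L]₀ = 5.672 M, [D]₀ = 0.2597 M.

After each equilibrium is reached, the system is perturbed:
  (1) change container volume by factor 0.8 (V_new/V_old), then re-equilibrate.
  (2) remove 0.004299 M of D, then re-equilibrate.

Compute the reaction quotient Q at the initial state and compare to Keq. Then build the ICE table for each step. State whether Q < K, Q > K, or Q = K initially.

Q₀ = 0.002096; Q > K (proceeds reverse)

Q₀ = 0.002096 vs Keq = 3.2840e-05 ⇒ Q>K, reverse
Step 1:
                    L           D
  init          5.672      0.2597
  Δ            0.2259     -0.2259
  eq            5.898      0.0338
  solve Keq expr → x = -0.113; check Q = 3.2840e-05
Then change container volume by factor 0.8 (V_new/V_old).
Step 2:
                    L           D
  init          7.372     0.04225
  Δ                 0           0
  eq            7.372     0.04225
  solve Keq expr → x = 0; check Q = 3.2840e-05
Then remove 0.004299 M of D.
Step 3:
                    L           D
  init          7.372     0.03795
  Δ         -0.004275    0.004275
  eq            7.368     0.04222
  solve Keq expr → x = 0.002137; check Q = 3.2840e-05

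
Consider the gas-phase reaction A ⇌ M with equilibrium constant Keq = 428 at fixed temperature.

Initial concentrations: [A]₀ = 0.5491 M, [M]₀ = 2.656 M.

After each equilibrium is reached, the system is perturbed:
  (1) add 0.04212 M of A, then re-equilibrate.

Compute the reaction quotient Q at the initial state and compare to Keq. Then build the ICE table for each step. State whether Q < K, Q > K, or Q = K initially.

Q₀ = 4.837 vs Keq = 428 ⇒ Q<K, forward
Step 1:
                    A           M
  I            0.5491       2.656
  C           -0.5416      0.5416
  E          0.007471       3.198
  solve Keq expr → x = 0.5416; check Q = 428
Then add 0.04212 M of A.
Step 2:
                    A           M
  I           0.04959       3.198
  C          -0.04202     0.04202
  E          0.007569        3.24
  solve Keq expr → x = 0.04202; check Q = 428

Q₀ = 4.837; Q < K (proceeds forward)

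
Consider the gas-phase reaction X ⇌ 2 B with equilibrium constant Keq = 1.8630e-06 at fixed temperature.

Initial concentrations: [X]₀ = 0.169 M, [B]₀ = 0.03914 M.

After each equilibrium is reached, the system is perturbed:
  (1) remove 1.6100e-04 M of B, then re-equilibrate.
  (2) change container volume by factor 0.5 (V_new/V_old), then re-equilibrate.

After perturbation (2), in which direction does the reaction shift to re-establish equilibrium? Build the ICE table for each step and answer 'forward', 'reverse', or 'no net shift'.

Direction: reverse

Q₀ = 0.009065 vs Keq = 1.8630e-06 ⇒ Q>K, reverse
Step 1:
                  X         B
  I           0.169   0.03914
  C         0.01927  -0.03855
  E          0.1883 5.9225e-04
  solve Keq expr → x = -0.01927; check Q = 1.8630e-06
Then remove 1.6100e-04 M of B.
Step 2:
                  X         B
  I          0.1883 4.3125e-04
  C       -8.0437e-05 1.6087e-04
  E          0.1882 5.9212e-04
  solve Keq expr → x = 8.0437e-05; check Q = 1.8630e-06
Then change container volume by factor 0.5 (V_new/V_old).
Step 3:
                  X         B
  I          0.3764  0.001184
  C       1.7333e-04 -3.4666e-04
  E          0.3766 8.3757e-04
  solve Keq expr → x = -1.7333e-04; check Q = 1.8630e-06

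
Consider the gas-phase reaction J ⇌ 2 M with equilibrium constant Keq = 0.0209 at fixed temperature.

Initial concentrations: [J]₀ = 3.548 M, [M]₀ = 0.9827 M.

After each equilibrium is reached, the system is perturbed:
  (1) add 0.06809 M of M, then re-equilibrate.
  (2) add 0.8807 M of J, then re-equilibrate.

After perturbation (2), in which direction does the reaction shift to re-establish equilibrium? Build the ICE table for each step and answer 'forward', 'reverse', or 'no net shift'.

Direction: forward

Q₀ = 0.2722 vs Keq = 0.0209 ⇒ Q>K, reverse
Step 1:
                   J          M
  Initial      3.548     0.9827
  Change      0.3487    -0.6973
  Equil        3.897     0.2854
  solve Keq expr → x = -0.3487; check Q = 0.0209
Then add 0.06809 M of M.
Step 2:
                   J          M
  Initial      3.897     0.3535
  Change     0.03343   -0.06687
  Equil         3.93     0.2866
  solve Keq expr → x = -0.03343; check Q = 0.0209
Then add 0.8807 M of J.
Step 3:
                   J          M
  Initial      4.811     0.2866
  Change      -0.015       0.03
  Equil        4.796     0.3166
  solve Keq expr → x = 0.015; check Q = 0.0209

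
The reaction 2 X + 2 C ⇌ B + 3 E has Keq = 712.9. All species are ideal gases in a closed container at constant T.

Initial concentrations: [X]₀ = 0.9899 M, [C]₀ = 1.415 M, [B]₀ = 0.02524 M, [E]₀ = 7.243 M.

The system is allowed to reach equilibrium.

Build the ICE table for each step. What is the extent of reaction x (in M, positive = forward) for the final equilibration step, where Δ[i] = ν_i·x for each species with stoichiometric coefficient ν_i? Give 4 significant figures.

Q₀ = 4.888 vs Keq = 712.9 ⇒ Q<K, forward
Step 1:
                    X           C           B           E
  Initial      0.9899       1.415     0.02524       7.243
  Change      -0.5022     -0.5022      0.2511      0.7533
  Equil        0.4877      0.9128      0.2763       7.996
  solve Keq expr → x = 0.2511; check Q = 712.9

x = 0.2511 M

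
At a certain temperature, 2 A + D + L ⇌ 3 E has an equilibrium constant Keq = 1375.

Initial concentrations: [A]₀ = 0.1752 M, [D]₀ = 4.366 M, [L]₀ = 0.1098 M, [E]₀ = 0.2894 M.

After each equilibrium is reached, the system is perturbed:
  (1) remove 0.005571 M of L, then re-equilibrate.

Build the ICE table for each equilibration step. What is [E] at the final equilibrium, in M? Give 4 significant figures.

Q₀ = 1.647 vs Keq = 1375 ⇒ Q<K, forward
Step 1:
                   A          D          L          E
  Initial     0.1752      4.366     0.1098     0.2894
  Change     -0.1496   -0.07479   -0.07479     0.2244
  Equil      0.02562      4.291    0.03501     0.5138
  solve Keq expr → x = 0.07479; check Q = 1375
Then remove 0.005571 M of L.
Step 2:
                   A          D          L          E
  Initial    0.02562      4.291    0.02944     0.5138
  Change    0.001713 8.5627e-04 8.5627e-04  -0.002569
  Equil      0.02733      4.292     0.0303     0.5112
  solve Keq expr → x = -8.5627e-04; check Q = 1375

[E]_eq = 0.5112 M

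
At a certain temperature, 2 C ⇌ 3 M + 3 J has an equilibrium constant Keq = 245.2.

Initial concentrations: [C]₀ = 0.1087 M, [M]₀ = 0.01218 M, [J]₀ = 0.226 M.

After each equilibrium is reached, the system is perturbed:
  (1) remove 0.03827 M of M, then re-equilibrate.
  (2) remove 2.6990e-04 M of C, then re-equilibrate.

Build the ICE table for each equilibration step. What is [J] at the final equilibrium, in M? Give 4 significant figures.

[J]_eq = 0.3875 M

Q₀ = 1.7653e-06 vs Keq = 245.2 ⇒ Q<K, forward
Step 1:
                    C           M           J
  init         0.1087     0.01218       0.226
  Δ           -0.1076      0.1614      0.1614
  eq         0.001113      0.1736      0.3874
  solve Keq expr → x = 0.05379; check Q = 245.2
Then remove 0.03827 M of M.
Step 2:
                    C           M           J
  init       0.001113      0.1353      0.3874
  Δ       -3.4124e-04  5.1185e-04  5.1185e-04
  eq       7.7208e-04      0.1358      0.3879
  solve Keq expr → x = 1.7062e-04; check Q = 245.2
Then remove 2.6990e-04 M of C.
Step 3:
                    C           M           J
  init     5.0218e-04      0.1358      0.3879
  Δ        2.6533e-04 -3.9799e-04 -3.9799e-04
  eq       7.6751e-04      0.1354      0.3875
  solve Keq expr → x = -1.3266e-04; check Q = 245.2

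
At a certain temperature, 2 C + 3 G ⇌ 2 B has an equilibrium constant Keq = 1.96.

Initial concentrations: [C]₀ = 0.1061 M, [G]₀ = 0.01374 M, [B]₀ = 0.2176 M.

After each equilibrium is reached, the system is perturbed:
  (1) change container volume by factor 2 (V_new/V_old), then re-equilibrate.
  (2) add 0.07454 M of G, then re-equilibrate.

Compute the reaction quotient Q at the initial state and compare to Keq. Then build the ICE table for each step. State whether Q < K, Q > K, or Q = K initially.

Q₀ = 1.6215e+06 vs Keq = 1.96 ⇒ Q>K, reverse
Step 1:
                   C          G          B
  I           0.1061    0.01374     0.2176
  C           0.1662     0.2493    -0.1662
  E           0.2723      0.263    0.05142
  solve Keq expr → x = -0.08309; check Q = 1.96
Then change container volume by factor 2 (V_new/V_old).
Step 2:
                   C          G          B
  I           0.1361     0.1315    0.02571
  C          0.01336    0.02004   -0.01336
  E           0.1495     0.1515    0.01235
  solve Keq expr → x = -0.00668; check Q = 1.96
Then add 0.07454 M of G.
Step 3:
                   C          G          B
  I           0.1495     0.2261    0.01235
  C        -0.007462   -0.01119   0.007462
  E            0.142     0.2149    0.01981
  solve Keq expr → x = 0.003731; check Q = 1.96

Q₀ = 1.6215e+06; Q > K (proceeds reverse)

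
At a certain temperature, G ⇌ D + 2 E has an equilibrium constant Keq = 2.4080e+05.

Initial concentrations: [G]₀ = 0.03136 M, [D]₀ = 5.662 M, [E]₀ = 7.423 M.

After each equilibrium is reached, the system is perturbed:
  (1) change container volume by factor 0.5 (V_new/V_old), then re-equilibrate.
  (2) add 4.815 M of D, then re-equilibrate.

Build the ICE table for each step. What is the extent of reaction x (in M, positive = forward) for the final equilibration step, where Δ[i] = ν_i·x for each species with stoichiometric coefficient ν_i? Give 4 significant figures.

Q₀ = 9948 vs Keq = 2.4080e+05 ⇒ Q<K, forward
Step 1:
                    G           D           E
  Initial     0.03136       5.662       7.423
  Change     -0.03004     0.03004     0.06007
  Equil      0.001324       5.692       7.483
  solve Keq expr → x = 0.03004; check Q = 2.4080e+05
Then change container volume by factor 0.5 (V_new/V_old).
Step 2:
                    G           D           E
  Initial    0.002647       11.38       14.97
  Change     0.007912   -0.007912    -0.01582
  Equil       0.01056       11.38       14.95
  solve Keq expr → x = -0.007912; check Q = 2.4080e+05
Then add 4.815 M of D.
Step 3:
                    G           D           E
  Initial     0.01056       16.19       14.95
  Change     0.004447   -0.004447   -0.008895
  Equil       0.01501       16.19       14.94
  solve Keq expr → x = -0.004447; check Q = 2.4080e+05

x = -0.004447 M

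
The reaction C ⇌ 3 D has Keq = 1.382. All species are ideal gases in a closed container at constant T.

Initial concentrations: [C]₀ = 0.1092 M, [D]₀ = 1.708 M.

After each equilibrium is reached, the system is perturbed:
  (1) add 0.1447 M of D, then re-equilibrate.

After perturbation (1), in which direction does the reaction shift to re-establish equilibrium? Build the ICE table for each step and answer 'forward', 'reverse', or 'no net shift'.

Direction: reverse

Q₀ = 45.63 vs Keq = 1.382 ⇒ Q>K, reverse
Step 1:
                   C          D
  init        0.1092      1.708
  Δ           0.2948    -0.8845
  eq           0.404     0.8235
  solve Keq expr → x = -0.2948; check Q = 1.382
Then add 0.1447 M of D.
Step 2:
                   C          D
  init         0.404     0.9682
  Δ          0.03955    -0.1187
  eq          0.4436     0.8495
  solve Keq expr → x = -0.03955; check Q = 1.382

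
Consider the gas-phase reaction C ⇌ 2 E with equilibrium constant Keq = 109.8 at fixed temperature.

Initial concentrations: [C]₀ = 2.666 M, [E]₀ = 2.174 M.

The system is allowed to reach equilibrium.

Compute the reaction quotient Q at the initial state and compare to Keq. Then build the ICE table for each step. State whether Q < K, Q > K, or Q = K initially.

Q₀ = 1.773 vs Keq = 109.8 ⇒ Q<K, forward
Step 1:
                  C         E
  Initial     2.666     2.174
  Change     -2.258     4.517
  Equil      0.4077     6.691
  solve Keq expr → x = 2.258; check Q = 109.8

Q₀ = 1.773; Q < K (proceeds forward)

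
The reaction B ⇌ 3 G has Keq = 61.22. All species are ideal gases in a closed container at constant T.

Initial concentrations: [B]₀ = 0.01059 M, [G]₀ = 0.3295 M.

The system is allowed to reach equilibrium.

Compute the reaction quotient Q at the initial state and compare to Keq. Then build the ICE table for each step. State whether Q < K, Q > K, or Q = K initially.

Q₀ = 3.378 vs Keq = 61.22 ⇒ Q<K, forward
Step 1:
                   B          G
  Initial    0.01059     0.3295
  Change   -0.009834     0.0295
  Equil   7.5579e-04      0.359
  solve Keq expr → x = 0.009834; check Q = 61.22

Q₀ = 3.378; Q < K (proceeds forward)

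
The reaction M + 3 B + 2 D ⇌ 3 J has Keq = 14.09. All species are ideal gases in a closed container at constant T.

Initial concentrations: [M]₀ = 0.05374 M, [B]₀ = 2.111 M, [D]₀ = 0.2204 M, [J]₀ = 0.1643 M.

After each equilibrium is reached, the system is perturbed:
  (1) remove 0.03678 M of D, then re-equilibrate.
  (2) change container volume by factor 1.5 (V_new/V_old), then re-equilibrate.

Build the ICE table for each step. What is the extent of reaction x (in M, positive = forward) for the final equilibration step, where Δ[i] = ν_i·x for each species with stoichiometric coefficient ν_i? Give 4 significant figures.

x = -0.006707 M

Q₀ = 0.1806 vs Keq = 14.09 ⇒ Q<K, forward
Step 1:
                   M          B          D          J
  Initial    0.05374      2.111     0.2204     0.1643
  Change    -0.04189    -0.1257   -0.08378     0.1257
  Equil      0.01185      1.985     0.1366       0.29
  solve Keq expr → x = 0.04189; check Q = 14.09
Then remove 0.03678 M of D.
Step 2:
                   M          B          D          J
  Initial    0.01185      1.985    0.09984       0.29
  Change    0.004274    0.01282   0.008548   -0.01282
  Equil      0.01612      1.998     0.1084     0.2772
  solve Keq expr → x = -0.004274; check Q = 14.09
Then change container volume by factor 1.5 (V_new/V_old).
Step 3:
                   M          B          D          J
  Initial    0.01075      1.332    0.07226     0.1848
  Change    0.006707    0.02012    0.01341   -0.02012
  Equil      0.01746      1.352    0.08567     0.1646
  solve Keq expr → x = -0.006707; check Q = 14.09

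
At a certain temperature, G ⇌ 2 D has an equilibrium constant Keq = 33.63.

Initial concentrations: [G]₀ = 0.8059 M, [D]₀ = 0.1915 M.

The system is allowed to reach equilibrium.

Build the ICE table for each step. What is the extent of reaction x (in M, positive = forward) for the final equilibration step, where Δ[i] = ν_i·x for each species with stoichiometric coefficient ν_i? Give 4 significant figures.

x = 0.7257 M

Q₀ = 0.0455 vs Keq = 33.63 ⇒ Q<K, forward
Step 1:
                    G           D
  I            0.8059      0.1915
  C           -0.7257       1.451
  E           0.08025       1.643
  solve Keq expr → x = 0.7257; check Q = 33.63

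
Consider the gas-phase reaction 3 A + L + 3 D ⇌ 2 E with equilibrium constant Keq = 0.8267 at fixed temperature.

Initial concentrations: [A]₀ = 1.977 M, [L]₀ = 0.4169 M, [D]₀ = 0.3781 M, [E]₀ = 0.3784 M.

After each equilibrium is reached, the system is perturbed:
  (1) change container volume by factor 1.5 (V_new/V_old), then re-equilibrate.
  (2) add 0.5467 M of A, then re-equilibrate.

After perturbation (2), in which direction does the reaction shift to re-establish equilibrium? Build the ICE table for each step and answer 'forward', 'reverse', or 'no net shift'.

Direction: forward

Q₀ = 0.8223 vs Keq = 0.8267 ⇒ Q<K, forward
Step 1:
                    A           L           D           E
  I             1.977      0.4169      0.3781      0.3784
  C       -3.8732e-04 -1.2911e-04 -3.8732e-04  2.5821e-04
  E             1.977      0.4168      0.3777      0.3787
  solve Keq expr → x = 1.2911e-04; check Q = 0.8267
Then change container volume by factor 1.5 (V_new/V_old).
Step 2:
                    A           L           D           E
  I             1.318      0.2778      0.2518      0.2524
  C            0.1041     0.03471      0.1041    -0.06942
  E             1.422      0.3126      0.3559       0.183
  solve Keq expr → x = -0.03471; check Q = 0.8267
Then add 0.5467 M of A.
Step 3:
                    A           L           D           E
  I             1.969      0.3126      0.3559       0.183
  C          -0.05296    -0.01765    -0.05296     0.03531
  E             1.916      0.2949       0.303      0.2183
  solve Keq expr → x = 0.01765; check Q = 0.8267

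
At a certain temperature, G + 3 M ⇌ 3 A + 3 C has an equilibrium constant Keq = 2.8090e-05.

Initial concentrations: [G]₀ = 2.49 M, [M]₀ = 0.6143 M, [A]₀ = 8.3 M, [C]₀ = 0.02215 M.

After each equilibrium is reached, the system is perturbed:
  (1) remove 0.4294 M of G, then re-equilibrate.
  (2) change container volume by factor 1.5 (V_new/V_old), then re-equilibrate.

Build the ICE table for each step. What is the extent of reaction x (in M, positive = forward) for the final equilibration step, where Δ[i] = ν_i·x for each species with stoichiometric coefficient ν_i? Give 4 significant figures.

x = 2.0293e-04 M

Q₀ = 0.01077 vs Keq = 2.8090e-05 ⇒ Q>K, reverse
Step 1:
                   G          M          A          C
  Initial       2.49     0.6143        8.3    0.02215
  Change    0.006332      0.019     -0.019     -0.019
  Equil        2.496     0.6333      8.281   0.003154
  solve Keq expr → x = -0.006332; check Q = 2.8090e-05
Then remove 0.4294 M of G.
Step 2:
                   G          M          A          C
  Initial      2.067     0.6333      8.281   0.003154
  Change  6.3772e-05 1.9132e-04 -1.9132e-04 -1.9132e-04
  Equil        2.067     0.6335      8.281   0.002962
  solve Keq expr → x = -6.3772e-05; check Q = 2.8090e-05
Then change container volume by factor 1.5 (V_new/V_old).
Step 3:
                   G          M          A          C
  Initial      1.378     0.4223      5.521   0.001975
  Change  -2.0293e-04 -6.0880e-04 6.0880e-04 6.0880e-04
  Equil        1.378     0.4217      5.521   0.002584
  solve Keq expr → x = 2.0293e-04; check Q = 2.8090e-05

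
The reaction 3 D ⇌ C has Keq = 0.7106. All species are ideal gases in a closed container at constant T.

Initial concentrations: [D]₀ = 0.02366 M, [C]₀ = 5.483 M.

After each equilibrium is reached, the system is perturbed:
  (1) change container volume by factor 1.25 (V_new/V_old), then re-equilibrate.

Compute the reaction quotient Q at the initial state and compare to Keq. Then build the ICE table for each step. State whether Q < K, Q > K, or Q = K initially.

Q₀ = 4.1397e+05; Q > K (proceeds reverse)

Q₀ = 4.1397e+05 vs Keq = 0.7106 ⇒ Q>K, reverse
Step 1:
                  D         C
  init      0.02366     5.483
  Δ           1.874   -0.6248
  eq          1.898     4.858
  solve Keq expr → x = -0.6248; check Q = 0.7106
Then change container volume by factor 1.25 (V_new/V_old).
Step 2:
                  D         C
  init        1.518     3.887
  Δ          0.2318  -0.07726
  eq           1.75     3.809
  solve Keq expr → x = -0.07726; check Q = 0.7106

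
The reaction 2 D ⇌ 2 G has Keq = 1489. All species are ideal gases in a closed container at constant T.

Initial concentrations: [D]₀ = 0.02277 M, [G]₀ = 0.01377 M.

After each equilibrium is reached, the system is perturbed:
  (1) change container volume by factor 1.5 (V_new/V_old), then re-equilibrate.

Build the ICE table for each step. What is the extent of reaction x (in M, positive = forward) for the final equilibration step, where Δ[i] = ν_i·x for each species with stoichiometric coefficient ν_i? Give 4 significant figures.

Q₀ = 0.3657 vs Keq = 1489 ⇒ Q<K, forward
Step 1:
                    D           G
  I           0.02277     0.01377
  C          -0.02185     0.02185
  E        9.2302e-04     0.03562
  solve Keq expr → x = 0.01092; check Q = 1489
Then change container volume by factor 1.5 (V_new/V_old).
Step 2:
                    D           G
  I        6.1534e-04     0.02374
  C                 0           0
  E        6.1534e-04     0.02374
  solve Keq expr → x = 0; check Q = 1489

x = 0 M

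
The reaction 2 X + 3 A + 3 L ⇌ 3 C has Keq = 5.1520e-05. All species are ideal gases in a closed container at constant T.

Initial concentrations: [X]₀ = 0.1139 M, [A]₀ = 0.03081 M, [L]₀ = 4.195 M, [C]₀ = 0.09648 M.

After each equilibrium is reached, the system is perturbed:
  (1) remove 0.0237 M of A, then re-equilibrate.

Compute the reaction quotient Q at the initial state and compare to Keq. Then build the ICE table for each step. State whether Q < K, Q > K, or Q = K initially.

Q₀ = 32.06; Q > K (proceeds reverse)

Q₀ = 32.06 vs Keq = 5.1520e-05 ⇒ Q>K, reverse
Step 1:
                   X          A          L          C
  I           0.1139    0.03081      4.195    0.09648
  C           0.0603    0.09045    0.09045   -0.09045
  E           0.1742     0.1213      4.285   0.006031
  solve Keq expr → x = -0.03015; check Q = 5.1520e-05
Then remove 0.0237 M of A.
Step 2:
                   X          A          L          C
  I           0.1742    0.09756      4.285   0.006031
  C       7.3900e-04   0.001109   0.001109  -0.001109
  E           0.1749    0.09867      4.287   0.004923
  solve Keq expr → x = -3.6950e-04; check Q = 5.1520e-05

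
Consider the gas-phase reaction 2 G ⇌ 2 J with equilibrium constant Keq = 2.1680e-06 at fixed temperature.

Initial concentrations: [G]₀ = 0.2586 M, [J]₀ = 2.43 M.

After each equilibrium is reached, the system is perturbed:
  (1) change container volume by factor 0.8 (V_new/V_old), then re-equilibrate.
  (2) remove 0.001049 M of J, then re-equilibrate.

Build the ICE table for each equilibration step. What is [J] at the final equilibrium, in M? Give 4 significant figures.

Q₀ = 88.3 vs Keq = 2.1680e-06 ⇒ Q>K, reverse
Step 1:
                    G           J
  I            0.2586        2.43
  C             2.426      -2.426
  E             2.685    0.003953
  solve Keq expr → x = -1.213; check Q = 2.1680e-06
Then change container volume by factor 0.8 (V_new/V_old).
Step 2:
                    G           J
  I             3.356    0.004941
  C                 0           0
  E             3.356    0.004941
  solve Keq expr → x = 0; check Q = 2.1680e-06
Then remove 0.001049 M of J.
Step 3:
                    G           J
  I             3.356    0.003892
  C         -0.001047    0.001047
  E             3.355     0.00494
  solve Keq expr → x = 5.2373e-04; check Q = 2.1680e-06

[J]_eq = 0.00494 M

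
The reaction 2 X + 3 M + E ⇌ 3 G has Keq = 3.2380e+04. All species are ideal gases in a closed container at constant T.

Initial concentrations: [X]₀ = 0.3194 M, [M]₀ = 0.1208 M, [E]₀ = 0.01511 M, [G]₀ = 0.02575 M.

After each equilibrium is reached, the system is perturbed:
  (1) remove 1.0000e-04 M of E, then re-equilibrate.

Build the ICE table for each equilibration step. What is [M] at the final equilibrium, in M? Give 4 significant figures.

Q₀ = 6.283 vs Keq = 3.2380e+04 ⇒ Q<K, forward
Step 1:
                   X          M          E          G
  Initial     0.3194     0.1208    0.01511    0.02575
  Change    -0.02965   -0.04447   -0.01482    0.04447
  Equil       0.2898    0.07633 2.8641e-04    0.07022
  solve Keq expr → x = 0.01482; check Q = 3.2380e+04
Then remove 1.0000e-04 M of E.
Step 2:
                   X          M          E          G
  Initial     0.2898    0.07633 1.8641e-04    0.07022
  Change  1.8630e-04 2.7945e-04 9.3149e-05 -2.7945e-04
  Equil       0.2899    0.07661 2.7956e-04    0.06994
  solve Keq expr → x = -9.3149e-05; check Q = 3.2380e+04

[M]_eq = 0.07661 M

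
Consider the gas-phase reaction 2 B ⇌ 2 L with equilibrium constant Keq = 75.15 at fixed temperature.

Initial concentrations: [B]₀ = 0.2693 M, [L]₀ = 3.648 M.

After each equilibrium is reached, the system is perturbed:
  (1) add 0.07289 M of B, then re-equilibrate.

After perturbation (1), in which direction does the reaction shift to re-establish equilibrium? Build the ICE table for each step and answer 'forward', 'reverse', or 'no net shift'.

Direction: forward

Q₀ = 183.5 vs Keq = 75.15 ⇒ Q>K, reverse
Step 1:
                  B         L
  Initial    0.2693     3.648
  Change     0.1358   -0.1358
  Equil      0.4051     3.512
  solve Keq expr → x = -0.06792; check Q = 75.15
Then add 0.07289 M of B.
Step 2:
                  B         L
  Initial     0.478     3.512
  Change   -0.06535   0.06535
  Equil      0.4127     3.578
  solve Keq expr → x = 0.03268; check Q = 75.15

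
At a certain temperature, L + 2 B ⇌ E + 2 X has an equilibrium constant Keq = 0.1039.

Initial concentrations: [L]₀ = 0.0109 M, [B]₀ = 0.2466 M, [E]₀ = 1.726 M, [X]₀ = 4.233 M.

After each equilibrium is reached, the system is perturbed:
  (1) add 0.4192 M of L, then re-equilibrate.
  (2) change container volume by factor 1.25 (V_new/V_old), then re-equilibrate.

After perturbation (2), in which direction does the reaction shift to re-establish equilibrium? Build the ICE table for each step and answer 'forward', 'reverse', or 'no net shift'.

Q₀ = 4.6658e+04 vs Keq = 0.1039 ⇒ Q>K, reverse
Step 1:
                  L         B         E         X
  I          0.0109    0.2466     1.726     4.233
  C           1.304     2.608    -1.304    -2.608
  E           1.315     2.855    0.4219     1.625
  solve Keq expr → x = -1.304; check Q = 0.1039
Then add 0.4192 M of L.
Step 2:
                  L         B         E         X
  I           1.734     2.855    0.4219     1.625
  C         -0.0415    -0.083    0.0415     0.083
  E           1.693     2.772    0.4634     1.708
  solve Keq expr → x = 0.0415; check Q = 0.1039
Then change container volume by factor 1.25 (V_new/V_old).
Step 3:
                  L         B         E         X
  I           1.354     2.218    0.3707     1.366
  C               0         0         0         0
  E           1.354     2.218    0.3707     1.366
  solve Keq expr → x = 0; check Q = 0.1039

Direction: no net shift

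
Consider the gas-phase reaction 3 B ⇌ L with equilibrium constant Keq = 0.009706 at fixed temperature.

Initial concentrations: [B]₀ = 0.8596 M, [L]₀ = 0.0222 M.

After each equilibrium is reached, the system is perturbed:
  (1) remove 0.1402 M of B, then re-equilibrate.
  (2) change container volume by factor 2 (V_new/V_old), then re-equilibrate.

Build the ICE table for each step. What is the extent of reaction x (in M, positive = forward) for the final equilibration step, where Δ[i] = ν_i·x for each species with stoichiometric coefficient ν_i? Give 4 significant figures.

x = -0.001657 M

Q₀ = 0.03495 vs Keq = 0.009706 ⇒ Q>K, reverse
Step 1:
                  B         L
  I          0.8596    0.0222
  C         0.04504  -0.01501
  E          0.9046  0.007186
  solve Keq expr → x = -0.01501; check Q = 0.009706
Then remove 0.1402 M of B.
Step 2:
                  B         L
  I          0.7644  0.007186
  C         0.00813  -0.00271
  E          0.7726  0.004476
  solve Keq expr → x = -0.00271; check Q = 0.009706
Then change container volume by factor 2 (V_new/V_old).
Step 3:
                  B         L
  I          0.3863  0.002238
  C         0.00497 -0.001657
  E          0.3913 5.8133e-04
  solve Keq expr → x = -0.001657; check Q = 0.009706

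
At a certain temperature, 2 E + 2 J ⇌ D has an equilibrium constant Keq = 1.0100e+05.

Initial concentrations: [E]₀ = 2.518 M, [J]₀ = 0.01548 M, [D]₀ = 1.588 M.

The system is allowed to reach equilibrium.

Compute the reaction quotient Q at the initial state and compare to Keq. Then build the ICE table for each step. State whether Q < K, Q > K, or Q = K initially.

Q₀ = 1045 vs Keq = 1.0100e+05 ⇒ Q<K, forward
Step 1:
                   E          J          D
  init         2.518    0.01548      1.588
  Δ         -0.01389   -0.01389   0.006947
  eq           2.504   0.001587      1.595
  solve Keq expr → x = 0.006947; check Q = 1.0100e+05

Q₀ = 1045; Q < K (proceeds forward)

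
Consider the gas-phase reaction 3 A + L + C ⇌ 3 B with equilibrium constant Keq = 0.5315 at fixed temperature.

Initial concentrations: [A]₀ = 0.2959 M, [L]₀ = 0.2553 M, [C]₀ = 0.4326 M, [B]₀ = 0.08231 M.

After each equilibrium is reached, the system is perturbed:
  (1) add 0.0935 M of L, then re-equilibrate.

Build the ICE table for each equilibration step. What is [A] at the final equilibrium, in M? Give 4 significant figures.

[A]_eq = 0.2657 M

Q₀ = 0.1949 vs Keq = 0.5315 ⇒ Q<K, forward
Step 1:
                    A           L           C           B
  Initial      0.2959      0.2553      0.4326     0.08231
  Change     -0.02235    -0.00745    -0.00745     0.02235
  Equil        0.2735      0.2478      0.4251      0.1047
  solve Keq expr → x = 0.00745; check Q = 0.5315
Then add 0.0935 M of L.
Step 2:
                    A           L           C           B
  Initial      0.2735      0.3413      0.4251      0.1047
  Change    -0.007898   -0.002633   -0.002633    0.007898
  Equil        0.2657      0.3387      0.4225      0.1126
  solve Keq expr → x = 0.002633; check Q = 0.5315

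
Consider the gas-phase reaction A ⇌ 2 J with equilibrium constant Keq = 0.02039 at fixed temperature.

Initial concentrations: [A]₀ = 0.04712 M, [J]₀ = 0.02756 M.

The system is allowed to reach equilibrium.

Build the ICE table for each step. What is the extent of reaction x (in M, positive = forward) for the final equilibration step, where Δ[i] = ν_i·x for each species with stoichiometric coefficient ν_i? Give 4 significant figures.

Q₀ = 0.01612 vs Keq = 0.02039 ⇒ Q<K, forward
Step 1:
                  A         J
  init      0.04712   0.02756
  Δ       -0.001474  0.002948
  eq        0.04565   0.03051
  solve Keq expr → x = 0.001474; check Q = 0.02039

x = 0.001474 M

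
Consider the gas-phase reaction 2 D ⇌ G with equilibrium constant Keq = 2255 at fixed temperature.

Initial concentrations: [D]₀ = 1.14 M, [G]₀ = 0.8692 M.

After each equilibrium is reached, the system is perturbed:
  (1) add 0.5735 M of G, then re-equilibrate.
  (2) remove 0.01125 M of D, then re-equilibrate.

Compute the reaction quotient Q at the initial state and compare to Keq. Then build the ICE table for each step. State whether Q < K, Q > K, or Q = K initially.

Q₀ = 0.6688 vs Keq = 2255 ⇒ Q<K, forward
Step 1:
                  D         G
  Initial      1.14    0.8692
  Change     -1.115    0.5574
  Equil     0.02515     1.427
  solve Keq expr → x = 0.5574; check Q = 2255
Then add 0.5735 M of G.
Step 2:
                  D         G
  Initial   0.02515         2
  Change   0.004612 -0.002306
  Equil     0.02976     1.998
  solve Keq expr → x = -0.002306; check Q = 2255
Then remove 0.01125 M of D.
Step 3:
                  D         G
  Initial   0.01851     1.998
  Change    0.01121 -0.005604
  Equil     0.02972     1.992
  solve Keq expr → x = -0.005604; check Q = 2255

Q₀ = 0.6688; Q < K (proceeds forward)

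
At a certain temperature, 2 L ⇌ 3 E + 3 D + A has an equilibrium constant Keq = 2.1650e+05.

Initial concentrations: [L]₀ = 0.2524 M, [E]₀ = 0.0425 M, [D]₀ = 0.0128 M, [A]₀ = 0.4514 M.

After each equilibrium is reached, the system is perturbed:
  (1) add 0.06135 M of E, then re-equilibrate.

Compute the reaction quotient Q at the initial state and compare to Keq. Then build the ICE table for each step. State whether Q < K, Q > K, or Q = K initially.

Q₀ = 1.1407e-09; Q < K (proceeds forward)

Q₀ = 1.1407e-09 vs Keq = 2.1650e+05 ⇒ Q<K, forward
Step 1:
                    L           E           D           A
  I            0.2524      0.0425      0.0128      0.4514
  C           -0.2523      0.3784      0.3784      0.1261
  E        1.0916e-04      0.4209      0.3912      0.5775
  solve Keq expr → x = 0.1261; check Q = 2.1650e+05
Then add 0.06135 M of E.
Step 2:
                    L           E           D           A
  I        1.0916e-04      0.4823      0.3912      0.5775
  C        2.4677e-05 -3.7016e-05 -3.7016e-05 -1.2339e-05
  E        1.3383e-04      0.4822      0.3912      0.5775
  solve Keq expr → x = -1.2339e-05; check Q = 2.1650e+05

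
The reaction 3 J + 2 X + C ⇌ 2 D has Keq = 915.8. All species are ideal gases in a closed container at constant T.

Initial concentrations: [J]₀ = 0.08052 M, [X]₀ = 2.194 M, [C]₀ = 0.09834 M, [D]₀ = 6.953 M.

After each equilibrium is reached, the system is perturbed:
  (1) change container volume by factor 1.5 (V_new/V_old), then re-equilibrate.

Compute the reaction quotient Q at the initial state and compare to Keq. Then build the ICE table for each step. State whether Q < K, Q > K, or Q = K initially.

Q₀ = 1.9563e+05; Q > K (proceeds reverse)

Q₀ = 1.9563e+05 vs Keq = 915.8 ⇒ Q>K, reverse
Step 1:
                    J           X           C           D
  I           0.08052       2.194     0.09834       6.953
  C            0.2783      0.1856     0.09278     -0.1856
  E            0.3589        2.38      0.1911       6.767
  solve Keq expr → x = -0.09278; check Q = 915.8
Then change container volume by factor 1.5 (V_new/V_old).
Step 2:
                    J           X           C           D
  I            0.2392       1.586      0.1274       4.512
  C            0.1196     0.07971     0.03986    -0.07971
  E            0.3588       1.666      0.1673       4.432
  solve Keq expr → x = -0.03986; check Q = 915.8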